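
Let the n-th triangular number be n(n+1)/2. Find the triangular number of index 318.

50721

The 318th triangular number is n(n+1)/2 with n = 318.
318·319/2 = 101442/2 = 50721.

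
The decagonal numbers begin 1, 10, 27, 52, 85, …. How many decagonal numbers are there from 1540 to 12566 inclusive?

37

The n-th decagonal number is n(4n−3).
Smallest index with value ≥ 1540: n = 20 (giving 1540).
Largest index with value ≤ 12566: n = 56 (giving 12376).
Indices 20 through 56: 37 terms.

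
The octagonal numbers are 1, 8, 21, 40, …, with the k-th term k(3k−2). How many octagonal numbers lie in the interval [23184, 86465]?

82

The n-th octagonal number is n(3n−2).
Smallest index with value ≥ 23184: n = 89 (giving 23585).
Largest index with value ≤ 86465: n = 170 (giving 86360).
Indices 89 through 170: 82 terms.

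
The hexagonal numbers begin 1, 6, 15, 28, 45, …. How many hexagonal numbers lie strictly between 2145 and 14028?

The n-th hexagonal number is n(2n−1).
Smallest index with value > 2145: n = 34 (giving 2278).
Largest index with value < 14028: n = 83 (giving 13695).
Indices 34 through 83: 50 terms.

50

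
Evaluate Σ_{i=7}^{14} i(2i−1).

Σ i(2i−1) = 2Σi² − Σi over i = 7..14.
Σi = 105 − 21 = 84 and Σi² = 1015 − 91 = 924.
2·924 − 1·84 = 1764.

1764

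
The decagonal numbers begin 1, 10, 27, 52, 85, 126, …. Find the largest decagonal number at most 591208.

Solve n(4n−3) ≤ 591208 for integer n.
n = 384 gives 588672 ≤ 591208, while n = 385 gives 591745 > 591208; so the answer is 588672.

588672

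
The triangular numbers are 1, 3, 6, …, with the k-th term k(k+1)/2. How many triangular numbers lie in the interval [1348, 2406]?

17

The n-th triangular number is n(n+1)/2.
Smallest index with value ≥ 1348: n = 52 (giving 1378).
Largest index with value ≤ 2406: n = 68 (giving 2346).
Indices 52 through 68: 17 terms.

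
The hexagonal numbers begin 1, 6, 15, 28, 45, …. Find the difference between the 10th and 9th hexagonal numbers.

37

Consecutive hexagonal numbers differ by 4n − 3: here 4·10 − 3 = 37.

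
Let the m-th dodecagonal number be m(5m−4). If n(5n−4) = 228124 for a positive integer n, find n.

214

Set n(5n−4) = 228124, giving 5n² − 4n − 228124 = 0.
The discriminant is 16 + 20·228124 = 4562496, and √4562496 = 2136.
So n = (4 + 2136) / 10 = 2140/10 = 214.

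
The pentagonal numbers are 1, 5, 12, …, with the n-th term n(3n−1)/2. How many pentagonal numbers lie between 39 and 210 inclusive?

7

The n-th pentagonal number is n(3n−1)/2.
Smallest index with value ≥ 39: n = 6 (giving 51).
Largest index with value ≤ 210: n = 12 (giving 210).
Indices 6 through 12: 7 terms.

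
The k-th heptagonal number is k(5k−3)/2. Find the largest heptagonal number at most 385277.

383572

Solve n(5n−3)/2 ≤ 385277 for integer n.
n = 392 gives 383572 ≤ 385277, while n = 393 gives 385533 > 385277; so the answer is 383572.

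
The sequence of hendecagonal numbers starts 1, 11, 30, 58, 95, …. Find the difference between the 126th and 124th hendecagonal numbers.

126·(9·126 − 7)/2 = 71001 and 124·(9·124 − 7)/2 = 68758.
Difference: 71001 − 68758 = 2243.

2243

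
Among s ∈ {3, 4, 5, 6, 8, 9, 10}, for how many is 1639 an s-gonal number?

s = 3: P(3, 56) = 1596 and P(3, 57) = 1653; 1639 is not s-gonal.
s = 4: P(4, 40) = 1600 and P(4, 41) = 1681; 1639 is not s-gonal.
s = 5: P(5, 33) = 1617 and P(5, 34) = 1717; 1639 is not s-gonal.
s = 6: P(6, 28) = 1540 and P(6, 29) = 1653; 1639 is not s-gonal.
s = 8: P(8, 23) = 1541 and P(8, 24) = 1680; 1639 is not s-gonal.
s = 9: P(9, 22) = 1639. ✓
s = 10: P(10, 20) = 1540 and P(10, 21) = 1701; 1639 is not s-gonal.
Hits: s ∈ {9} → 1.

1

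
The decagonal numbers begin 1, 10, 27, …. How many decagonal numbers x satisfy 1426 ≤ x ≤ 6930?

The n-th decagonal number is n(4n−3).
Smallest index with value ≥ 1426: n = 20 (giving 1540).
Largest index with value ≤ 6930: n = 42 (giving 6930).
Indices 20 through 42: 23 terms.

23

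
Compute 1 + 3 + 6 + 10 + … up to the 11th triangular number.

286

Σ i(i+1)/2 = (Σi² + Σi) / 2 over i = 1..11.
Σi = 66 and Σi² = 506.
(1·506 + 1·66) / 2 = 572/2 = 286.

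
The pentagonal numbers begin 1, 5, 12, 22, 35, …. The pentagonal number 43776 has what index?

Set n(3n−1)/2 = 43776, giving 3n² − n − 87552 = 0.
The discriminant is 1 + 24·43776 = 1050625, and √1050625 = 1025.
So n = (1 + 1025) / 6 = 1026/6 = 171.
Check: 171·(3·171 − 1)/2 = 43776. ✓

171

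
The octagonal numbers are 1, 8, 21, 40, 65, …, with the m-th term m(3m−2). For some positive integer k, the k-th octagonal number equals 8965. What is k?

Set n(3n−2) = 8965, giving 3n² − 2n − 8965 = 0.
So n = (2 + 328) / 6 = 330/6 = 55.

55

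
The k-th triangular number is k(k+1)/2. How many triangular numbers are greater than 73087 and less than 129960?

The n-th triangular number is n(n+1)/2.
Smallest index with value > 73087: n = 382 (giving 73153).
Largest index with value < 129960: n = 509 (giving 129795).
Indices 382 through 509: 128 terms.

128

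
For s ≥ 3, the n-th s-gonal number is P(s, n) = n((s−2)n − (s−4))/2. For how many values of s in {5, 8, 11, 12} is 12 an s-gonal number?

s = 5: P(5, 3) = 12. ✓
s = 8: P(8, 2) = 8 and P(8, 3) = 21; 12 is not s-gonal.
s = 11: P(11, 2) = 11 and P(11, 3) = 30; 12 is not s-gonal.
s = 12: P(12, 2) = 12. ✓
Hits: s ∈ {5, 12} → 2.

2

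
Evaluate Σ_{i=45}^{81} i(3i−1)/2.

Σ i(3i−1)/2 = (3Σi² − Σi) / 2 over i = 45..81.
Σi = 3321 − 990 = 2331 and Σi² = 180441 − 29370 = 151071.
(3·151071 − 1·2331) / 2 = 450882/2 = 225441.

225441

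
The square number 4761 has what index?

69

We need n² = 4761, so n = √4761 = 69.
Check: 69² = 4761. ✓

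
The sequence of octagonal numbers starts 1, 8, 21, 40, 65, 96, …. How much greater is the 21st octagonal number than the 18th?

21·(3·21 − 2) = 1281 and 18·(3·18 − 2) = 936.
Difference: 1281 − 936 = 345.

345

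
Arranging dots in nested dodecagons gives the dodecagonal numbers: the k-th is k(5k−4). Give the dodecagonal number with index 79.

30889

79·(5·79 − 4) = 79·391 = 30889.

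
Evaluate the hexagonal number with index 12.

The 12th hexagonal number is n(2n−1) with n = 12.
12·(2·12 − 1) = 12·23 = 276.

276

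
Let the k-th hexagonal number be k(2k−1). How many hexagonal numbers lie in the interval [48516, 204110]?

164

The n-th hexagonal number is n(2n−1).
Smallest index with value ≥ 48516: n = 156 (giving 48516).
Largest index with value ≤ 204110: n = 319 (giving 203203).
Indices 156 through 319: 164 terms.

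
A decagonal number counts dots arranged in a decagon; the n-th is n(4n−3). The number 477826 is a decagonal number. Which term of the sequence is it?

Set n(4n−3) = 477826, giving 4n² − 3n − 477826 = 0.
So n = (3 + 2765) / 8 = 2768/8 = 346.

346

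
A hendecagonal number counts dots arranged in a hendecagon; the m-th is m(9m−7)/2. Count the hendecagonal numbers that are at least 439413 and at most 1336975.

233

The n-th hendecagonal number is n(9n−7)/2.
Smallest index with value ≥ 439413: n = 313 (giving 439765).
Largest index with value ≤ 1336975: n = 545 (giving 1334705).
Indices 313 through 545: 233 terms.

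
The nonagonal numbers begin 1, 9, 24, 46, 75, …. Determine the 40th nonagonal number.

The 40th nonagonal number is n(7n−5)/2 with n = 40.
40·(7·40 − 5)/2 = 40·275/2 = 5500.

5500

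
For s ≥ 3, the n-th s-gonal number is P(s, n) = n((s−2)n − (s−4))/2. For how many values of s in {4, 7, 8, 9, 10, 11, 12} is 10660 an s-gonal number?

1

s = 4: P(4, 103) = 10609 and P(4, 104) = 10816; 10660 is not s-gonal.
s = 7: P(7, 65) = 10465 and P(7, 66) = 10791; 10660 is not s-gonal.
s = 8: P(8, 59) = 10325 and P(8, 60) = 10680; 10660 is not s-gonal.
s = 9: P(9, 55) = 10450 and P(9, 56) = 10836; 10660 is not s-gonal.
s = 10: P(10, 52) = 10660. ✓
s = 11: P(11, 49) = 10633 and P(11, 50) = 11075; 10660 is not s-gonal.
s = 12: P(12, 46) = 10396 and P(12, 47) = 10857; 10660 is not s-gonal.
Hits: s ∈ {10} → 1.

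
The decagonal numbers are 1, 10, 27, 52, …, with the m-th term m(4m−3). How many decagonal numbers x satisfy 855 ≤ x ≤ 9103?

The n-th decagonal number is n(4n−3).
Smallest index with value ≥ 855: n = 15 (giving 855).
Largest index with value ≤ 9103: n = 48 (giving 9072).
Indices 15 through 48: 34 terms.

34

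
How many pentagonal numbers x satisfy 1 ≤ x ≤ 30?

4

The n-th pentagonal number is n(3n−1)/2.
Smallest index with value ≥ 1: n = 1 (giving 1).
Largest index with value ≤ 30: n = 4 (giving 22).
Indices 1 through 4: 4 terms.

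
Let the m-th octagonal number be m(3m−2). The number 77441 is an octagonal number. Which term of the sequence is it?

Set n(3n−2) = 77441, giving 3n² − 2n − 77441 = 0.
So n = (2 + 964) / 6 = 966/6 = 161.

161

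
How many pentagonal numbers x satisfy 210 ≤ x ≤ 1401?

The n-th pentagonal number is n(3n−1)/2.
Smallest index with value ≥ 210: n = 12 (giving 210).
Largest index with value ≤ 1401: n = 30 (giving 1335).
Indices 12 through 30: 19 terms.

19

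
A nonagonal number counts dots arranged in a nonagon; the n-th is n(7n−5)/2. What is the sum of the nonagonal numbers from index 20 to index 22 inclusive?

4480

Σ i(7i−5)/2 = (7Σi² − 5Σi) / 2 over i = 20..22.
Σi = 253 − 190 = 63 and Σi² = 3795 − 2470 = 1325.
(7·1325 − 5·63) / 2 = 8960/2 = 4480.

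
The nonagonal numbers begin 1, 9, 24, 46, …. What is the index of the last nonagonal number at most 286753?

286

Solve n(7n−5)/2 ≤ 286753 for integer n.
n = 286 gives 285571 ≤ 286753, while n = 287 gives 287574 > 286753; so the answer is index 286.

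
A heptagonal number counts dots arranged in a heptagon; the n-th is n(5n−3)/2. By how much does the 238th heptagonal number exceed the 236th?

2367

238·(5·238 − 3)/2 = 141253 and 236·(5·236 − 3)/2 = 138886.
Difference: 141253 − 138886 = 2367.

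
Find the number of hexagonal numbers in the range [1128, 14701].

62

The n-th hexagonal number is n(2n−1).
Smallest index with value ≥ 1128: n = 24 (giving 1128).
Largest index with value ≤ 14701: n = 85 (giving 14365).
Indices 24 through 85: 62 terms.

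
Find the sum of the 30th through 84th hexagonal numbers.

Σ i(2i−1) = 2Σi² − Σi over i = 30..84.
Σi = 3570 − 435 = 3135 and Σi² = 201110 − 8555 = 192555.
2·192555 − 1·3135 = 381975.

381975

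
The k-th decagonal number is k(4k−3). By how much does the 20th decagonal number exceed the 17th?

435

20·(4·20 − 3) = 1540 and 17·(4·17 − 3) = 1105.
Difference: 1540 − 1105 = 435.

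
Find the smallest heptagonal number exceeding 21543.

Solve n(5n−3)/2 > 21543 for integer n.
The largest n with value ≤ 21543 is 93 (since 21483 ≤ 21543 < 21949), so the first above is n = 94, value 21949.

21949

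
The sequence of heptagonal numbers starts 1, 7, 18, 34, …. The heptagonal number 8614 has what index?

59

Set n(5n−3)/2 = 8614, giving 5n² − 3n − 17228 = 0.
The discriminant is 9 + 40·8614 = 344569, and √344569 = 587.
So n = (3 + 587) / 10 = 590/10 = 59.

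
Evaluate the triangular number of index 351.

61776

The 351st triangular number is n(n+1)/2 with n = 351.
351·352/2 = 123552/2 = 61776.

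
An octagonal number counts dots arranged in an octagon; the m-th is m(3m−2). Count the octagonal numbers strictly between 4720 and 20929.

The n-th octagonal number is n(3n−2).
Smallest index with value > 4720: n = 41 (giving 4961).
Largest index with value < 20929: n = 83 (giving 20501).
Indices 41 through 83: 43 terms.

43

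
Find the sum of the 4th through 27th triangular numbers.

3644

Σ i(i+1)/2 = (Σi² + Σi) / 2 over i = 4..27.
Σi = 378 − 6 = 372 and Σi² = 6930 − 14 = 6916.
(1·6916 + 1·372) / 2 = 7288/2 = 3644.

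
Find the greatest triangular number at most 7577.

7503

Solve n(n+1)/2 ≤ 7577 for integer n.
n = 122 gives 7503 ≤ 7577, while n = 123 gives 7626 > 7577; so the answer is 7503.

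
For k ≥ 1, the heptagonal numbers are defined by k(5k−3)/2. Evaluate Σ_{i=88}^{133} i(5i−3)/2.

1416823

Σ i(5i−3)/2 = (5Σi² − 3Σi) / 2 over i = 88..133.
Σi = 8911 − 3828 = 5083 and Σi² = 793079 − 223300 = 569779.
(5·569779 − 3·5083) / 2 = 2833646/2 = 1416823.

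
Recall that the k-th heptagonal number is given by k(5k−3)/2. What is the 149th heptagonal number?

The 149th heptagonal number is n(5n−3)/2 with n = 149.
149·(5·149 − 3)/2 = 149·742/2 = 149·371 = 55279.

55279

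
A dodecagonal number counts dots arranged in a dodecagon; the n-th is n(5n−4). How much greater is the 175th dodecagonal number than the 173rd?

3472

175·(5·175 − 4) = 152425 and 173·(5·173 − 4) = 148953.
Difference: 152425 − 148953 = 3472.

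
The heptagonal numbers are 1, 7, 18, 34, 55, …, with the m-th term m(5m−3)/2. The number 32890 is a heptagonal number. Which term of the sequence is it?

115

Set n(5n−3)/2 = 32890, giving 5n² − 3n − 65780 = 0.
The discriminant is 9 + 40·32890 = 1315609, and √1315609 = 1147.
So n = (3 + 1147) / 10 = 1150/10 = 115.
Check: 115·(5·115 − 3)/2 = 32890. ✓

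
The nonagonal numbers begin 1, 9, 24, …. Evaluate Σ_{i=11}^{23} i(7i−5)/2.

13234

Σ i(7i−5)/2 = (7Σi² − 5Σi) / 2 over i = 11..23.
Σi = 276 − 55 = 221 and Σi² = 4324 − 385 = 3939.
(7·3939 − 5·221) / 2 = 26468/2 = 13234.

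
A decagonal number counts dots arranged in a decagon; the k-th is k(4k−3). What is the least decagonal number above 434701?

437251

Solve n(4n−3) > 434701 for integer n.
The largest n with value ≤ 434701 is 330 (since 434610 ≤ 434701 < 437251), so the first above is n = 331, value 437251.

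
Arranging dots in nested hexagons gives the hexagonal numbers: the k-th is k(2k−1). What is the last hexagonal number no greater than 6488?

Solve n(2n−1) ≤ 6488 for integer n.
n = 57 gives 6441 ≤ 6488, while n = 58 gives 6670 > 6488; so the answer is 6441.

6441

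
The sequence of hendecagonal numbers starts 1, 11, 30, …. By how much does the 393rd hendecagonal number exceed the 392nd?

3529

Consecutive hendecagonal numbers differ by 9n − 8: here 9·393 − 8 = 3529.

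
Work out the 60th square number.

3600

60² = 3600.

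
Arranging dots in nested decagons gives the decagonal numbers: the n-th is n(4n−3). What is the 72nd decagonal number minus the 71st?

569

Consecutive decagonal numbers differ by 8n − 7: here 8·72 − 7 = 569.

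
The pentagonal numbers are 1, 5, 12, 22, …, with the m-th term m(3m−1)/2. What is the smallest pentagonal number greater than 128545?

128627

Solve n(3n−1)/2 > 128545 for integer n.
The largest n with value ≤ 128545 is 292 (since 127750 ≤ 128545 < 128627), so the first above is n = 293, value 128627.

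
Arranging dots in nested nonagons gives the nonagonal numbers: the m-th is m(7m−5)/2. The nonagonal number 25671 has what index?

86

Set n(7n−5)/2 = 25671, giving 7n² − 5n − 51342 = 0.
The discriminant is 25 + 56·25671 = 1437601, and √1437601 = 1199.
So n = (5 + 1199) / 14 = 1204/14 = 86.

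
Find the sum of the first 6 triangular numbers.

56

Σ i(i+1)/2 = (Σi² + Σi) / 2 over i = 1..6.
Σi = 21 and Σi² = 91.
(1·91 + 1·21) / 2 = 112/2 = 56.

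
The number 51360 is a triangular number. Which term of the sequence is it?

320

Set n(n+1)/2 = 51360, giving n² + n − 102720 = 0.
The discriminant is 1 + 8·51360 = 410881, and √410881 = 641.
So n = (-1 + 641) / 2 = 640/2 = 320.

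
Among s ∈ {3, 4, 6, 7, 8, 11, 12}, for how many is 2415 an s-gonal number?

2

s = 3: P(3, 69) = 2415. ✓
s = 4: P(4, 49) = 2401 and P(4, 50) = 2500; 2415 is not s-gonal.
s = 6: P(6, 35) = 2415. ✓
s = 7: P(7, 31) = 2356 and P(7, 32) = 2512; 2415 is not s-gonal.
s = 8: P(8, 28) = 2296 and P(8, 29) = 2465; 2415 is not s-gonal.
s = 11: P(11, 23) = 2300 and P(11, 24) = 2508; 2415 is not s-gonal.
s = 12: P(12, 22) = 2332 and P(12, 23) = 2553; 2415 is not s-gonal.
Hits: s ∈ {3, 6} → 2.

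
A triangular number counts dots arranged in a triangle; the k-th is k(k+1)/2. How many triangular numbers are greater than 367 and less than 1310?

The n-th triangular number is n(n+1)/2.
Smallest index with value > 367: n = 27 (giving 378).
Largest index with value < 1310: n = 50 (giving 1275).
Indices 27 through 50: 24 terms.

24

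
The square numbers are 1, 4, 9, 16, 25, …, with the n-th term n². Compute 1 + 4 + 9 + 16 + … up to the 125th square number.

Σ_{i=1}^{125} i² = 125·126·251/6 = 658875.

658875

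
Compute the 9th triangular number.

The 9th triangular number is n(n+1)/2 with n = 9.
9·10/2 = 90/2 = 45.

45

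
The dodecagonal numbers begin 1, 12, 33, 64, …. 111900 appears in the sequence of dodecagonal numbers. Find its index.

Set n(5n−4) = 111900, giving 5n² − 4n − 111900 = 0.
The discriminant is 16 + 20·111900 = 2238016, and √2238016 = 1496.
So n = (4 + 1496) / 10 = 1500/10 = 150.

150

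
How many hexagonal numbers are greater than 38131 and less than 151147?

The n-th hexagonal number is n(2n−1).
Smallest index with value > 38131: n = 139 (giving 38503).
Largest index with value < 151147: n = 275 (giving 150975).
Indices 139 through 275: 137 terms.

137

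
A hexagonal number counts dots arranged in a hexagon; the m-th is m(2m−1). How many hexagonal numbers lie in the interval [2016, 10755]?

42

The n-th hexagonal number is n(2n−1).
Smallest index with value ≥ 2016: n = 32 (giving 2016).
Largest index with value ≤ 10755: n = 73 (giving 10585).
Indices 32 through 73: 42 terms.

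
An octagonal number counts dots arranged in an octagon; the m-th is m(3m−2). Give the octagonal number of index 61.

The 61st octagonal number is n(3n−2) with n = 61.
61·(3·61 − 2) = 61·181 = 11041.

11041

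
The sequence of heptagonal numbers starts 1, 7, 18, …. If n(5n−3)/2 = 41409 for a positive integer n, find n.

Set n(5n−3)/2 = 41409, giving 5n² − 3n − 82818 = 0.
The discriminant is 9 + 40·41409 = 1656369, and √1656369 = 1287.
So n = (3 + 1287) / 10 = 1290/10 = 129.
Check: 129·(5·129 − 3)/2 = 41409. ✓

129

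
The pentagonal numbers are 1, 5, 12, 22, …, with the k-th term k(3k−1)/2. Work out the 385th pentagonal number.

The 385th pentagonal number is n(3n−1)/2 with n = 385.
385·(3·385 − 1)/2 = 385·1154/2 = 385·577 = 222145.

222145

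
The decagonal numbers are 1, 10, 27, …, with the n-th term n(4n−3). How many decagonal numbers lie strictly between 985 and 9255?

32

The n-th decagonal number is n(4n−3).
Smallest index with value > 985: n = 17 (giving 1105).
Largest index with value < 9255: n = 48 (giving 9072).
Indices 17 through 48: 32 terms.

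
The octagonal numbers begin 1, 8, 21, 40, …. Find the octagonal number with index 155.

71765

155·(3·155 − 2) = 155·463 = 71765.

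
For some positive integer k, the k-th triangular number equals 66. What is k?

Set n(n+1)/2 = 66, giving n² + n − 132 = 0.
The discriminant is 1 + 8·66 = 529, and √529 = 23.
So n = (-1 + 23) / 2 = 22/2 = 11.
Check: 11·12/2 = 66. ✓

11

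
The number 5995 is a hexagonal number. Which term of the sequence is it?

Set n(2n−1) = 5995, giving 2n² − n − 5995 = 0.
So n = (1 + 219) / 4 = 220/4 = 55.
Check: 55·(2·55 − 1) = 5995. ✓

55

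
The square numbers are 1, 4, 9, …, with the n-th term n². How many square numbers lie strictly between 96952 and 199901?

The n-th square number is n².
Smallest index with value > 96952: n = 312 (giving 97344).
Largest index with value < 199901: n = 447 (giving 199809).
Indices 312 through 447: 136 terms.

136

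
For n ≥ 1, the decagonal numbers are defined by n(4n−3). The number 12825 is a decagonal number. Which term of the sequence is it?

Set n(4n−3) = 12825, giving 4n² − 3n − 12825 = 0.
The discriminant is 9 + 16·12825 = 205209, and √205209 = 453.
So n = (3 + 453) / 8 = 456/8 = 57.

57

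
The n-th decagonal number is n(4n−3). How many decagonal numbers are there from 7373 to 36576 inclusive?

53

The n-th decagonal number is n(4n−3).
Smallest index with value ≥ 7373: n = 44 (giving 7612).
Largest index with value ≤ 36576: n = 96 (giving 36576).
Indices 44 through 96: 53 terms.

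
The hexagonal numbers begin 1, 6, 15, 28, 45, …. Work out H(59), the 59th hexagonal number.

The 59th hexagonal number is n(2n−1) with n = 59.
59·(2·59 − 1) = 59·117 = 6903.

6903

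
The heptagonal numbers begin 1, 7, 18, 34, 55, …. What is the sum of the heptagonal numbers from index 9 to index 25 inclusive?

Σ i(5i−3)/2 = (5Σi² − 3Σi) / 2 over i = 9..25.
Σi = 325 − 36 = 289 and Σi² = 5525 − 204 = 5321.
(5·5321 − 3·289) / 2 = 25738/2 = 12869.

12869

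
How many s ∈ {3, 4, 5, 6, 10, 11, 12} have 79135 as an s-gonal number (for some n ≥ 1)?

s = 3: P(3, 397) = 79003 and P(3, 398) = 79401; 79135 is not s-gonal.
s = 4: P(4, 281) = 78961 and P(4, 282) = 79524; 79135 is not s-gonal.
s = 5: P(5, 229) = 78547 and P(5, 230) = 79235; 79135 is not s-gonal.
s = 6: P(6, 199) = 79003 and P(6, 200) = 79800; 79135 is not s-gonal.
s = 10: P(10, 141) = 79101 and P(10, 142) = 80230; 79135 is not s-gonal.
s = 11: P(11, 133) = 79135. ✓
s = 12: P(12, 126) = 78876 and P(12, 127) = 80137; 79135 is not s-gonal.
Hits: s ∈ {11} → 1.

1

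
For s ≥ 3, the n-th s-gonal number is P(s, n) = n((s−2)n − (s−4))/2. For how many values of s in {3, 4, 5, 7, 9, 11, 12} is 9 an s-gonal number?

2

s = 3: P(3, 3) = 6 and P(3, 4) = 10; 9 is not s-gonal.
s = 4: P(4, 3) = 9. ✓
s = 5: P(5, 2) = 5 and P(5, 3) = 12; 9 is not s-gonal.
s = 7: P(7, 2) = 7 and P(7, 3) = 18; 9 is not s-gonal.
s = 9: P(9, 2) = 9. ✓
s = 11: P(11, 1) = 1 and P(11, 2) = 11; 9 is not s-gonal.
s = 12: P(12, 1) = 1 and P(12, 2) = 12; 9 is not s-gonal.
Hits: s ∈ {4, 9} → 2.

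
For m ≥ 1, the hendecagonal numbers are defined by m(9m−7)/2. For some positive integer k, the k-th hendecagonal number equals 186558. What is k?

204

Set n(9n−7)/2 = 186558, giving 9n² − 7n − 373116 = 0.
The discriminant is 49 + 72·186558 = 13432225, and √13432225 = 3665.
So n = (7 + 3665) / 18 = 3672/18 = 204.
Check: 204·(9·204 − 7)/2 = 186558. ✓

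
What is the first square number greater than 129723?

Solve n² > 129723 for integer n.
The largest n with value ≤ 129723 is 360 (since 129600 ≤ 129723 < 130321), so the first above is n = 361, value 130321.

130321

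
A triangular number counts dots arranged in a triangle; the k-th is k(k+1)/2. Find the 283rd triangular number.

The 283rd triangular number is n(n+1)/2 with n = 283.
283·284/2 = 80372/2 = 40186.

40186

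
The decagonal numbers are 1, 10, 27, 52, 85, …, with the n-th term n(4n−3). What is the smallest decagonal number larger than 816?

Solve n(4n−3) > 816 for integer n.
The largest n with value ≤ 816 is 14 (since 742 ≤ 816 < 855), so the first above is n = 15, value 855.

855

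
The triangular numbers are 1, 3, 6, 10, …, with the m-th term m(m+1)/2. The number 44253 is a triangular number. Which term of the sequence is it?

297

Set n(n+1)/2 = 44253, giving n² + n − 88506 = 0.
The discriminant is 1 + 8·44253 = 354025, and √354025 = 595.
So n = (-1 + 595) / 2 = 594/2 = 297.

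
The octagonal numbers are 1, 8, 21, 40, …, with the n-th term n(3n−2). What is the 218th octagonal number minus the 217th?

1303

Consecutive octagonal numbers differ by 6n − 5: here 6·218 − 5 = 1303.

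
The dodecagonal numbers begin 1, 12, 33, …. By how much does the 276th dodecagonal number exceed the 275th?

2751

Consecutive dodecagonal numbers differ by 10n − 9: here 10·276 − 9 = 2751.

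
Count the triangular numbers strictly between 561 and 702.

3

The n-th triangular number is n(n+1)/2.
Smallest index with value > 561: n = 34 (giving 595).
Largest index with value < 702: n = 36 (giving 666).
Indices 34 through 36: 3 terms.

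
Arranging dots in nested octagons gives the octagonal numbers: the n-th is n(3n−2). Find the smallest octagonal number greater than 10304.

10325

Solve n(3n−2) > 10304 for integer n.
The largest n with value ≤ 10304 is 58 (since 9976 ≤ 10304 < 10325), so the first above is n = 59, value 10325.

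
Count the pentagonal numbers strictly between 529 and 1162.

The n-th pentagonal number is n(3n−1)/2.
Smallest index with value > 529: n = 19 (giving 532).
Largest index with value < 1162: n = 27 (giving 1080).
Indices 19 through 27: 9 terms.

9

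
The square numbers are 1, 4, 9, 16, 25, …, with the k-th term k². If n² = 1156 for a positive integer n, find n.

We need n² = 1156, so n = √1156 = 34.
Check: 34² = 1156. ✓

34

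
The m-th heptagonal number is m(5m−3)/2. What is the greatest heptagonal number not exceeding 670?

Solve n(5n−3)/2 ≤ 670 for integer n.
n = 16 gives 616 ≤ 670, while n = 17 gives 697 > 670; so the answer is 616.

616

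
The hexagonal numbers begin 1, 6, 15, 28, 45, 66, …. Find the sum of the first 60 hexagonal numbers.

Σ i(2i−1) = 2Σi² − Σi over i = 1..60.
Σi = 1830 and Σi² = 73810.
2·73810 − 1·1830 = 145790.

145790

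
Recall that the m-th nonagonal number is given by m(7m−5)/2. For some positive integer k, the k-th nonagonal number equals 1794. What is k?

23

Set n(7n−5)/2 = 1794, giving 7n² − 5n − 3588 = 0.
So n = (5 + 317) / 14 = 322/14 = 23.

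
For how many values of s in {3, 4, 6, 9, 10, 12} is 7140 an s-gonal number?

s = 3: P(3, 119) = 7140. ✓
s = 4: P(4, 84) = 7056 and P(4, 85) = 7225; 7140 is not s-gonal.
s = 6: P(6, 60) = 7140. ✓
s = 9: P(9, 45) = 6975 and P(9, 46) = 7291; 7140 is not s-gonal.
s = 10: P(10, 42) = 6930 and P(10, 43) = 7267; 7140 is not s-gonal.
s = 12: P(12, 38) = 7068 and P(12, 39) = 7449; 7140 is not s-gonal.
Hits: s ∈ {3, 6} → 2.

2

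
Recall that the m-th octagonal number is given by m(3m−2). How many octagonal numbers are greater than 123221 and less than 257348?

90

The n-th octagonal number is n(3n−2).
Smallest index with value > 123221: n = 204 (giving 124440).
Largest index with value < 257348: n = 293 (giving 256961).
Indices 204 through 293: 90 terms.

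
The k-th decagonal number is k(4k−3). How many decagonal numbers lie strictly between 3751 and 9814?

The n-th decagonal number is n(4n−3).
Smallest index with value > 3751: n = 32 (giving 4000).
Largest index with value < 9814: n = 49 (giving 9457).
Indices 32 through 49: 18 terms.

18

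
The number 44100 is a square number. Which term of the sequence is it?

210

We need n² = 44100, so n = √44100 = 210.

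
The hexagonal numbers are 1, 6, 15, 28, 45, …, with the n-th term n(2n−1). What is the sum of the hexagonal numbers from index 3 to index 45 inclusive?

Σ i(2i−1) = 2Σi² − Σi over i = 3..45.
Σi = 1035 − 3 = 1032 and Σi² = 31395 − 5 = 31390.
2·31390 − 1·1032 = 61748.

61748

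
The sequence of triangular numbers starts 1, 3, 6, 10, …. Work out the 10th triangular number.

55

10·11/2 = 110/2 = 55.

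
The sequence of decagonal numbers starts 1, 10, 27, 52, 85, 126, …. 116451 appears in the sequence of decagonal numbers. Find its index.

Set n(4n−3) = 116451, giving 4n² − 3n − 116451 = 0.
The discriminant is 9 + 16·116451 = 1863225, and √1863225 = 1365.
So n = (3 + 1365) / 8 = 1368/8 = 171.
Check: 171·(4·171 − 3) = 116451. ✓

171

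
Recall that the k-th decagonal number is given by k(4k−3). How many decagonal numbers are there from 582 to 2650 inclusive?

14

The n-th decagonal number is n(4n−3).
Smallest index with value ≥ 582: n = 13 (giving 637).
Largest index with value ≤ 2650: n = 26 (giving 2626).
Indices 13 through 26: 14 terms.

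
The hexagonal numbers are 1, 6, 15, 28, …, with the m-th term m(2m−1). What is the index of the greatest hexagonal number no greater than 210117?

Solve n(2n−1) ≤ 210117 for integer n.
n = 324 gives 209628 ≤ 210117, while n = 325 gives 210925 > 210117; so the answer is index 324.

324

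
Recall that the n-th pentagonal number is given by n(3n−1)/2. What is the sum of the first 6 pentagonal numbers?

126

Σ i(3i−1)/2 = (3Σi² − Σi) / 2 over i = 1..6.
Σi = 21 and Σi² = 91.
(3·91 − 1·21) / 2 = 252/2 = 126.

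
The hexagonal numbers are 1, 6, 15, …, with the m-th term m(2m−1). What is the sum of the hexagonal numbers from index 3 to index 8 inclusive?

Σ i(2i−1) = 2Σi² − Σi over i = 3..8.
Σi = 36 − 3 = 33 and Σi² = 204 − 5 = 199.
2·199 − 1·33 = 365.

365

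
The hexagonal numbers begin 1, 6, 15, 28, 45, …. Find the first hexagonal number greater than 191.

Solve n(2n−1) > 191 for integer n.
The largest n with value ≤ 191 is 10 (since 190 ≤ 191 < 231), so the first above is n = 11, value 231.

231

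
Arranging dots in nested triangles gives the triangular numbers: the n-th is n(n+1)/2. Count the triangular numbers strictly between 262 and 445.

7

The n-th triangular number is n(n+1)/2.
Smallest index with value > 262: n = 23 (giving 276).
Largest index with value < 445: n = 29 (giving 435).
Indices 23 through 29: 7 terms.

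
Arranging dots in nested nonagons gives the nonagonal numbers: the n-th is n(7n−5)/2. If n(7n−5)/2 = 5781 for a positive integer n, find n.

Set n(7n−5)/2 = 5781, giving 7n² − 5n − 11562 = 0.
So n = (5 + 569) / 14 = 574/14 = 41.

41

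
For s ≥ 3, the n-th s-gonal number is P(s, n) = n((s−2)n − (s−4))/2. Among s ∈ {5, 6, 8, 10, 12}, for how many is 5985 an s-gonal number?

2

s = 5: P(5, 63) = 5922 and P(5, 64) = 6112; 5985 is not s-gonal.
s = 6: P(6, 54) = 5778 and P(6, 55) = 5995; 5985 is not s-gonal.
s = 8: P(8, 45) = 5985. ✓
s = 10: P(10, 39) = 5967 and P(10, 40) = 6280; 5985 is not s-gonal.
s = 12: P(12, 35) = 5985. ✓
Hits: s ∈ {8, 12} → 2.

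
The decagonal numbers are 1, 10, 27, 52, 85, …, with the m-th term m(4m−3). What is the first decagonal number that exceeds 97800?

Solve n(4n−3) > 97800 for integer n.
The largest n with value ≤ 97800 is 156 (since 96876 ≤ 97800 < 98125), so the first above is n = 157, value 98125.

98125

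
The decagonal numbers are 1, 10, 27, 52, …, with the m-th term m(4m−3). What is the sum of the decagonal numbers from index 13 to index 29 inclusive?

Σ i(4i−3) = 4Σi² − 3Σi over i = 13..29.
Σi = 435 − 78 = 357 and Σi² = 8555 − 650 = 7905.
4·7905 − 3·357 = 30549.

30549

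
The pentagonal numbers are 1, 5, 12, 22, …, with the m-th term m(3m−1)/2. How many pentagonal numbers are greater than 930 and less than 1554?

7

The n-th pentagonal number is n(3n−1)/2.
Smallest index with value > 930: n = 26 (giving 1001).
Largest index with value < 1554: n = 32 (giving 1520).
Indices 26 through 32: 7 terms.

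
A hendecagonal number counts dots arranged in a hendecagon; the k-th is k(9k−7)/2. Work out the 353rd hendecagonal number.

The 353rd hendecagonal number is n(9n−7)/2 with n = 353.
353·(9·353 − 7)/2 = 353·3170/2 = 353·1585 = 559505.

559505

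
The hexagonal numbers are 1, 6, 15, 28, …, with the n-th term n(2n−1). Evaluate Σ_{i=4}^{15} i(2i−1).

2338

Σ i(2i−1) = 2Σi² − Σi over i = 4..15.
Σi = 120 − 6 = 114 and Σi² = 1240 − 14 = 1226.
2·1226 − 1·114 = 2338.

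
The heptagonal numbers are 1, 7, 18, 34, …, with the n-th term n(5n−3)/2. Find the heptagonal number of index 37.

The 37th heptagonal number is n(5n−3)/2 with n = 37.
37·(5·37 − 3)/2 = 37·182/2 = 37·91 = 3367.

3367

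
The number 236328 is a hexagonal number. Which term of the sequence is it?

344

Set n(2n−1) = 236328, giving 2n² − n − 236328 = 0.
So n = (1 + 1375) / 4 = 1376/4 = 344.
Check: 344·(2·344 − 1) = 236328. ✓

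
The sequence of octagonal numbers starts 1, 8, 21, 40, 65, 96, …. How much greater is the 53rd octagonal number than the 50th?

53·(3·53 − 2) = 8321 and 50·(3·50 − 2) = 7400.
Difference: 8321 − 7400 = 921.

921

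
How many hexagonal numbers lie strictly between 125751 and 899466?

419

The n-th hexagonal number is n(2n−1).
Smallest index with value > 125751: n = 252 (giving 126756).
Largest index with value < 899466: n = 670 (giving 897130).
Indices 252 through 670: 419 terms.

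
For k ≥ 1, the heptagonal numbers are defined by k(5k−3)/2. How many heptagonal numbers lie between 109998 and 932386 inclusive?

401

The n-th heptagonal number is n(5n−3)/2.
Smallest index with value ≥ 109998: n = 211 (giving 110986).
Largest index with value ≤ 932386: n = 611 (giving 932386).
Indices 211 through 611: 401 terms.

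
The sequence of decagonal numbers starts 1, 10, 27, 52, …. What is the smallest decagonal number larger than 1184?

1242

Solve n(4n−3) > 1184 for integer n.
The largest n with value ≤ 1184 is 17 (since 1105 ≤ 1184 < 1242), so the first above is n = 18, value 1242.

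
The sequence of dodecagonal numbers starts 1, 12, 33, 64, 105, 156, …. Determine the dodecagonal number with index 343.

343·(5·343 − 4) = 343·1711 = 586873.

586873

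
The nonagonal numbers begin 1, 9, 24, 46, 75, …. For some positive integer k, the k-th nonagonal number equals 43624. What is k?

Set n(7n−5)/2 = 43624, giving 7n² − 5n − 87248 = 0.
The discriminant is 25 + 56·43624 = 2442969, and √2442969 = 1563.
So n = (5 + 1563) / 14 = 1568/14 = 112.
Check: 112·(7·112 − 5)/2 = 43624. ✓

112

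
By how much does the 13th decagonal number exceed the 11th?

186

13·(4·13 − 3) = 637 and 11·(4·11 − 3) = 451.
Difference: 637 − 451 = 186.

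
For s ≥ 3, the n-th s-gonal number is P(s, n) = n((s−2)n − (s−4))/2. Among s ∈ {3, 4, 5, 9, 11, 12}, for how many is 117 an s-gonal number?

s = 3: P(3, 14) = 105 and P(3, 15) = 120; 117 is not s-gonal.
s = 4: P(4, 10) = 100 and P(4, 11) = 121; 117 is not s-gonal.
s = 5: P(5, 9) = 117. ✓
s = 9: P(9, 6) = 111 and P(9, 7) = 154; 117 is not s-gonal.
s = 11: P(11, 5) = 95 and P(11, 6) = 141; 117 is not s-gonal.
s = 12: P(12, 5) = 105 and P(12, 6) = 156; 117 is not s-gonal.
Hits: s ∈ {5} → 1.

1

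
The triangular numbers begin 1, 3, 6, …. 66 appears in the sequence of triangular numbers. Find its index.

11

Set n(n+1)/2 = 66, giving n² + n − 132 = 0.
The discriminant is 1 + 8·66 = 529, and √529 = 23.
So n = (-1 + 23) / 2 = 22/2 = 11.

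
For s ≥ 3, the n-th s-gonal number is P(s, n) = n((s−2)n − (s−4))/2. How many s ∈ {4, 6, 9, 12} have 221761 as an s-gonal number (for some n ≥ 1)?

1

s = 4: P(4, 470) = 220900 and P(4, 471) = 221841; 221761 is not s-gonal.
s = 6: P(6, 333) = 221445 and P(6, 334) = 222778; 221761 is not s-gonal.
s = 9: P(9, 252) = 221634 and P(9, 253) = 223399; 221761 is not s-gonal.
s = 12: P(12, 211) = 221761. ✓
Hits: s ∈ {12} → 1.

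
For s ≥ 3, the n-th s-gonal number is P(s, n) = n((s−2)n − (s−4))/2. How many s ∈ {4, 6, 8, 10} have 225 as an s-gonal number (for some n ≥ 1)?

s = 4: P(4, 15) = 225. ✓
s = 6: P(6, 10) = 190 and P(6, 11) = 231; 225 is not s-gonal.
s = 8: P(8, 9) = 225. ✓
s = 10: P(10, 7) = 175 and P(10, 8) = 232; 225 is not s-gonal.
Hits: s ∈ {4, 8} → 2.

2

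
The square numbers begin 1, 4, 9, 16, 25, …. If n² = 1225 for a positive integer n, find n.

We need n² = 1225, so n = √1225 = 35.
Check: 35² = 1225. ✓

35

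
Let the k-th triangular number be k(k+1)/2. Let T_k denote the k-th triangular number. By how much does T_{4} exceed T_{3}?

Consecutive triangular numbers differ by n: T_{4} − T_{3} = 4.

4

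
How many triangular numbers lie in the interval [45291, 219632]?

362

The n-th triangular number is n(n+1)/2.
Smallest index with value ≥ 45291: n = 301 (giving 45451).
Largest index with value ≤ 219632: n = 662 (giving 219453).
Indices 301 through 662: 362 terms.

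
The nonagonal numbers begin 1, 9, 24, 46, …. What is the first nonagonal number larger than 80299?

Solve n(7n−5)/2 > 80299 for integer n.
The largest n with value ≤ 80299 is 151 (since 79426 ≤ 80299 < 80484), so the first above is n = 152, value 80484.

80484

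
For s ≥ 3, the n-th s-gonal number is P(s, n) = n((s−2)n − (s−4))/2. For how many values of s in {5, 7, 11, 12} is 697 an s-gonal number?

s = 5: P(5, 21) = 651 and P(5, 22) = 715; 697 is not s-gonal.
s = 7: P(7, 17) = 697. ✓
s = 11: P(11, 12) = 606 and P(11, 13) = 715; 697 is not s-gonal.
s = 12: P(12, 12) = 672 and P(12, 13) = 793; 697 is not s-gonal.
Hits: s ∈ {7} → 1.

1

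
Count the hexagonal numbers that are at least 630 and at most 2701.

The n-th hexagonal number is n(2n−1).
Smallest index with value ≥ 630: n = 18 (giving 630).
Largest index with value ≤ 2701: n = 37 (giving 2701).
Indices 18 through 37: 20 terms.

20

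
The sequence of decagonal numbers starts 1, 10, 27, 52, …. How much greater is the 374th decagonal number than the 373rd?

2985

Consecutive decagonal numbers differ by 8n − 7: here 8·374 − 7 = 2985.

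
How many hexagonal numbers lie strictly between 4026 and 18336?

50

The n-th hexagonal number is n(2n−1).
Smallest index with value > 4026: n = 46 (giving 4186).
Largest index with value < 18336: n = 95 (giving 17955).
Indices 46 through 95: 50 terms.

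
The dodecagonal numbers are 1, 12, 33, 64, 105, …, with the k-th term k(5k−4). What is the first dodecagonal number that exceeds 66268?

Solve n(5n−4) > 66268 for integer n.
The largest n with value ≤ 66268 is 115 (since 65665 ≤ 66268 < 66816), so the first above is n = 116, value 66816.

66816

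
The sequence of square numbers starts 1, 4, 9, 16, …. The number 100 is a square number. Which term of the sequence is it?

We need n² = 100, so n = √100 = 10.

10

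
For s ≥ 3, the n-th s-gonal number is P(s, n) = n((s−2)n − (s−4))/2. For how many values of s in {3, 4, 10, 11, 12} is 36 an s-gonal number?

2

s = 3: P(3, 8) = 36. ✓
s = 4: P(4, 6) = 36. ✓
s = 10: P(10, 3) = 27 and P(10, 4) = 52; 36 is not s-gonal.
s = 11: P(11, 3) = 30 and P(11, 4) = 58; 36 is not s-gonal.
s = 12: P(12, 3) = 33 and P(12, 4) = 64; 36 is not s-gonal.
Hits: s ∈ {3, 4} → 2.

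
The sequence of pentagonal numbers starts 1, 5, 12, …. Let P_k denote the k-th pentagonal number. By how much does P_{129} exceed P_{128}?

385

Consecutive pentagonal numbers differ by 3n − 2: here 3·129 − 2 = 385.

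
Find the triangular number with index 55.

1540

The 55th triangular number is n(n+1)/2 with n = 55.
55·56/2 = 3080/2 = 1540.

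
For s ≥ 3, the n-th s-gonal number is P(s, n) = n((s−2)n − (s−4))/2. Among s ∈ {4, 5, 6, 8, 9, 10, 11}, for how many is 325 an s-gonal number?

2

s = 4: P(4, 18) = 324 and P(4, 19) = 361; 325 is not s-gonal.
s = 5: P(5, 14) = 287 and P(5, 15) = 330; 325 is not s-gonal.
s = 6: P(6, 13) = 325. ✓
s = 8: P(8, 10) = 280 and P(8, 11) = 341; 325 is not s-gonal.
s = 9: P(9, 10) = 325. ✓
s = 10: P(10, 9) = 297 and P(10, 10) = 370; 325 is not s-gonal.
s = 11: P(11, 8) = 260 and P(11, 9) = 333; 325 is not s-gonal.
Hits: s ∈ {6, 9} → 2.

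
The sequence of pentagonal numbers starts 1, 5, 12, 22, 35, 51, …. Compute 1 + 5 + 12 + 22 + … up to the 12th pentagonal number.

936

Σ i(3i−1)/2 = (3Σi² − Σi) / 2 over i = 1..12.
Σi = 78 and Σi² = 650.
(3·650 − 1·78) / 2 = 1872/2 = 936.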